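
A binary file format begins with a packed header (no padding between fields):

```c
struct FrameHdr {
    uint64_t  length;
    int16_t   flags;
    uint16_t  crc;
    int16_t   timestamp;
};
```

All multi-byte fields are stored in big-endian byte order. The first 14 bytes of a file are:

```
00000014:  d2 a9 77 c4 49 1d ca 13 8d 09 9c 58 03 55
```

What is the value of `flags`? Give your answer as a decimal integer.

`flags` follows `length` (8 bytes), so it starts at byte offset 8 and occupies 2 bytes.
Bytes at offsets 8..9: 8D 09.
In big-endian order the high byte comes first in memory.
The bytes are already most-significant first: 0x8D09.
Top bit is set, so as a signed 16-bit value this is 0x8D09 − 2^16 = -29431.

-29431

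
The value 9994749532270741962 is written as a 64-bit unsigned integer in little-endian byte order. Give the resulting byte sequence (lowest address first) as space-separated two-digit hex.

9994749532270741962 in hexadecimal, padded to 64 bits, is 0x8AB47BBEC1FFC9CA.
Split into bytes (most-significant first): 8A B4 7B BE C1 FF C9 CA.
Little-endian stores the least-significant byte at the lowest address.
So at ascending addresses the bytes are CA C9 FF C1 BE 7B B4 8A.

CA C9 FF C1 BE 7B B4 8A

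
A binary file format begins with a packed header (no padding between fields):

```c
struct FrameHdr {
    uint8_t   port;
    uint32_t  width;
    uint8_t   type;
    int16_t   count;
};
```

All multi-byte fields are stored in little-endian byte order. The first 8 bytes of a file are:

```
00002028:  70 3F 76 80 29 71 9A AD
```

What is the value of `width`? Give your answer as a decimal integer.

696284735

`width` follows `port` (1 byte), so it starts at byte offset 1 and occupies 4 bytes.
Bytes at offsets 1..4: 3F 76 80 29.
Little-endian stores the least-significant byte at the lowest address.
Reassemble most-significant byte first: 29 80 76 3F → 0x2980763F.
0x2980763F = 696284735.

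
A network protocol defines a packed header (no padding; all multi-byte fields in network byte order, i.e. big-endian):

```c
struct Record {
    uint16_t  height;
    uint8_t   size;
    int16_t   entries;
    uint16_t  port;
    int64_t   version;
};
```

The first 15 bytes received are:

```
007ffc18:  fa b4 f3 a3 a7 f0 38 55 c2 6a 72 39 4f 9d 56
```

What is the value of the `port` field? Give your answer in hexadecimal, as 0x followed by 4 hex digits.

0xF038

`port` follows `height` (2 B), `size` (1 B), `entries` (2 B), so it starts at offset 2 + 1 + 2 = 5 and occupies 2 bytes.
Bytes at offsets 5..6: F0 38.
Big-endian: lowest address holds the most-significant byte.
The bytes are already most-significant first: 0xF038.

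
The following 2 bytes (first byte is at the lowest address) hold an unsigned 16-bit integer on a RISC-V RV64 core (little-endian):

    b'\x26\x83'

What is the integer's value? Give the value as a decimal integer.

33574

Little-endian: lowest address holds the least-significant byte.
Reassemble most-significant byte first: 83 26 → 0x8326.
0x8326 = 33574.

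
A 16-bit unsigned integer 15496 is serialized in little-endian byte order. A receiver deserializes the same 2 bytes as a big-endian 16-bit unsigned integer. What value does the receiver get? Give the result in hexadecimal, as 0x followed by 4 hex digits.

15496 in 16-bit hexadecimal is 0x3C88.
Stored little-endian, the bytes at ascending addresses are 88 3C.
Read back as big-endian, the last byte is least significant, giving 0x883C.

0x883C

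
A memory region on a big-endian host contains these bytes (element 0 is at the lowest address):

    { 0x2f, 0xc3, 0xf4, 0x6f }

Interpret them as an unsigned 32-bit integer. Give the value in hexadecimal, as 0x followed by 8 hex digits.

In big-endian order the high byte comes first in memory.
The bytes are already most-significant first: 0x2FC3F46F.

0x2FC3F46F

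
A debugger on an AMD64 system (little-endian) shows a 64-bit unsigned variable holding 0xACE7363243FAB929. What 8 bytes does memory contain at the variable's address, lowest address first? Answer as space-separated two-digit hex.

Split into bytes (most-significant first): AC E7 36 32 43 FA B9 29.
Little-endian stores the least-significant byte at the lowest address.
So at ascending addresses the bytes are 29 B9 FA 43 32 36 E7 AC.

29 B9 FA 43 32 36 E7 AC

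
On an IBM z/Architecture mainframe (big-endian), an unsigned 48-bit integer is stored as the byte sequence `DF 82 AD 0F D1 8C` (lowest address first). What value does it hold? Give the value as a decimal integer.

245752342237580

In big-endian order the high byte comes first in memory.
The bytes are already most-significant first: 0xDF82AD0FD18C.
0xDF82AD0FD18C = 245752342237580.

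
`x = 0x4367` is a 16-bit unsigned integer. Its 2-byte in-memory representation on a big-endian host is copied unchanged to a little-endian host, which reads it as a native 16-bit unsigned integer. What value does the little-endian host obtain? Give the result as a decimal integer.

26435

Stored big-endian, the bytes at ascending addresses are 43 67.
Read back as little-endian, the first byte is least significant, giving 0x6743.
0x6743 = 26435.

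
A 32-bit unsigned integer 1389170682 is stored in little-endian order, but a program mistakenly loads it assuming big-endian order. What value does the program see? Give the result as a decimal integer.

4195339602

1389170682 in 32-bit hexadecimal is 0x52CD0FFA.
Stored little-endian, the bytes at ascending addresses are FA 0F CD 52.
Read back as big-endian, the last byte is least significant, giving 0xFA0FCD52.
0xFA0FCD52 = 4195339602.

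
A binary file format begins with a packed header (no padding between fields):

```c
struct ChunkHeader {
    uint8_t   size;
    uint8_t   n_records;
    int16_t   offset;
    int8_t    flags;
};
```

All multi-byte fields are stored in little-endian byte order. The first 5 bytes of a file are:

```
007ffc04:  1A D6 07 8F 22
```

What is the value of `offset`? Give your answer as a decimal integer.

`offset` follows `size` (1 B), `n_records` (1 B), so it starts at offset 1 + 1 = 2 and occupies 2 bytes.
Bytes at offsets 2..3: 07 8F.
Little-endian stores the least-significant byte at the lowest address.
Reassemble most-significant byte first: 8F 07 → 0x8F07.
Top bit is set, so as a signed 16-bit value this is 0x8F07 − 2^16 = -28921.

-28921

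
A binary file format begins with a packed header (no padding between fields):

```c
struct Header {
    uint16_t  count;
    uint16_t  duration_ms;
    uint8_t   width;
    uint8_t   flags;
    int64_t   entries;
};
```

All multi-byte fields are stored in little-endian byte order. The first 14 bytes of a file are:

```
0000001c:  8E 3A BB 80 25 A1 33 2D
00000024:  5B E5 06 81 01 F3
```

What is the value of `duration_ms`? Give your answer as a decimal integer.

32955

`duration_ms` follows `count` (2 bytes), so it starts at byte offset 2 and occupies 2 bytes.
Bytes at offsets 2..3: BB 80.
Little-endian: lowest address holds the least-significant byte.
Reassemble most-significant byte first: 80 BB → 0x80BB.
0x80BB = 32955.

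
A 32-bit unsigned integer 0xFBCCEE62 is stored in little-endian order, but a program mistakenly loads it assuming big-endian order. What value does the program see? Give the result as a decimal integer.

Stored little-endian, the bytes at ascending addresses are 62 EE CC FB.
Read back as big-endian, the last byte is least significant, giving 0x62EECCFB.
0x62EECCFB = 1659817211.

1659817211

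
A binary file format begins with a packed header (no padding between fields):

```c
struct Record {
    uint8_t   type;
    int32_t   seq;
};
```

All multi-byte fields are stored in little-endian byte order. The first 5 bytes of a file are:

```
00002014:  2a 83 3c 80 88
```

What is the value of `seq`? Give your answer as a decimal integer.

`seq` follows `type` (1 byte), so it starts at byte offset 1 and occupies 4 bytes.
Bytes at offsets 1..4: 83 3C 80 88.
Little-endian stores the least-significant byte at the lowest address.
Reassemble most-significant byte first: 88 80 3C 83 → 0x88803C83.
Top bit is set, so as a signed 32-bit value this is 0x88803C83 − 2^32 = -2004861821.

-2004861821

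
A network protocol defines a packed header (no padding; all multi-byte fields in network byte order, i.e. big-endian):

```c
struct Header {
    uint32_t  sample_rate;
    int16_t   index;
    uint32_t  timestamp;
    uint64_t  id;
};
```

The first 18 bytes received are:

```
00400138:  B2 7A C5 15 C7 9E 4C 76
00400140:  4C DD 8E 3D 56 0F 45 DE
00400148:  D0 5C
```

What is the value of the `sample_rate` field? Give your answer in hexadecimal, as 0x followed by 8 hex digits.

0xB27AC515

`sample_rate` is the first field, at byte offset 0, occupying 4 bytes.
Bytes at offsets 0..3: B2 7A C5 15.
Big-endian: lowest address holds the most-significant byte.
The bytes are already most-significant first: 0xB27AC515.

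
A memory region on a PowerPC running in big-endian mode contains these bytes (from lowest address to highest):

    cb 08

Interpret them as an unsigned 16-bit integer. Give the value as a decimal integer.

51976

Big-endian: lowest address holds the most-significant byte.
The bytes are already most-significant first: 0xCB08.
0xCB08 = 51976.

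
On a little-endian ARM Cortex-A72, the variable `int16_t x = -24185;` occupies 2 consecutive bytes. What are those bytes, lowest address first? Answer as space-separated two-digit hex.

87 A1

Two's complement of -24185 in 16 bits: 24185 = 0x5E79; invert → 0xA186; add 1 → 0xA187.
Split into bytes (most-significant first): A1 87.
Little-endian stores the least-significant byte at the lowest address.
So at ascending addresses the bytes are 87 A1.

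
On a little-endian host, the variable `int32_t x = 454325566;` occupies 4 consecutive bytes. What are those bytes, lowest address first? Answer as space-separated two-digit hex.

3E 75 14 1B

454325566 in hexadecimal, padded to 32 bits, is 0x1B14753E.
Split into bytes (most-significant first): 1B 14 75 3E.
In little-endian order the low byte comes first in memory.
So at ascending addresses the bytes are 3E 75 14 1B.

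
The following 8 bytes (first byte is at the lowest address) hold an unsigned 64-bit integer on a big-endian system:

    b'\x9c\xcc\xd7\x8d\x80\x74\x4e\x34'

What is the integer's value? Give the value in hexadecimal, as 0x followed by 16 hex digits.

0x9CCCD78D80744E34

In big-endian order the high byte comes first in memory.
The bytes are already most-significant first: 0x9CCCD78D80744E34.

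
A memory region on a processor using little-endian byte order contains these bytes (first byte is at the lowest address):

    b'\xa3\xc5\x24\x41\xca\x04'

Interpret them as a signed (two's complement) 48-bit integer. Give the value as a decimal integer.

5266722833827

In little-endian order the low byte comes first in memory.
Reassemble most-significant byte first: 04 CA 41 24 C5 A3 → 0x04CA4124C5A3.
0x04CA4124C5A3 = 5266722833827.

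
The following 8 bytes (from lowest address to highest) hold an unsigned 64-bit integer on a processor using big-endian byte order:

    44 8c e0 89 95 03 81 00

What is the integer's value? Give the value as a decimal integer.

In big-endian order the high byte comes first in memory.
The bytes are already most-significant first: 0x448CE08995038100.
0x448CE08995038100 = 4939569772833767680.

4939569772833767680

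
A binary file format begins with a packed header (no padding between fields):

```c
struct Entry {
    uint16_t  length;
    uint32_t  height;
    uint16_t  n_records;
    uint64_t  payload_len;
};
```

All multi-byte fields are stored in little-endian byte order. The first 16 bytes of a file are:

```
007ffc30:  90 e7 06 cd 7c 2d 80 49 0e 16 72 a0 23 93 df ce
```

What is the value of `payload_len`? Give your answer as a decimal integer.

14906795072844600846

`payload_len` follows `length` (2 B), `height` (4 B), `n_records` (2 B), so it starts at offset 2 + 4 + 2 = 8 and occupies 8 bytes.
Bytes at offsets 8..15: 0E 16 72 A0 23 93 DF CE.
Little-endian stores the least-significant byte at the lowest address.
Reassemble most-significant byte first: CE DF 93 23 A0 72 16 0E → 0xCEDF9323A072160E.
0xCEDF9323A072160E = 14906795072844600846.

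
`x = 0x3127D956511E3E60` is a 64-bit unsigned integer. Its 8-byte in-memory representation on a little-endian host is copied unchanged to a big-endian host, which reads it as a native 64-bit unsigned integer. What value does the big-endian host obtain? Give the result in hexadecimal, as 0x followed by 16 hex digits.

Stored little-endian, the bytes at ascending addresses are 60 3E 1E 51 56 D9 27 31.
Read back as big-endian, the last byte is least significant, giving 0x603E1E5156D92731.

0x603E1E5156D92731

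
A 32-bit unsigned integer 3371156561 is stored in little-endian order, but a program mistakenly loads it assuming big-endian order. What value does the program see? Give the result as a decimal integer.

3371156561 in 32-bit hexadecimal is 0xC8EFC451.
Stored little-endian, the bytes at ascending addresses are 51 C4 EF C8.
Read back as big-endian, the last byte is least significant, giving 0x51C4EFC8.
0x51C4EFC8 = 1371860936.

1371860936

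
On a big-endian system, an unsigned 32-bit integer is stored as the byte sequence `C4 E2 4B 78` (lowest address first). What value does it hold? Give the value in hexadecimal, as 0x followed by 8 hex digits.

Big-endian stores the most-significant byte at the lowest address.
The bytes are already most-significant first: 0xC4E24B78.

0xC4E24B78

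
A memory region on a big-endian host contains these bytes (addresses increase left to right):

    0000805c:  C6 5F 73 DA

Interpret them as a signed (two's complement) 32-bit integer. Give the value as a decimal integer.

Big-endian: lowest address holds the most-significant byte.
The bytes are already most-significant first: 0xC65F73DA.
Top bit is set, so as a signed 32-bit value this is 0xC65F73DA − 2^32 = -966822950.

-966822950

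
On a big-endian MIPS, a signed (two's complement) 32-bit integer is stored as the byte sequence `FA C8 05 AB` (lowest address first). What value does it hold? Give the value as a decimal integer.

Big-endian: lowest address holds the most-significant byte.
The bytes are already most-significant first: 0xFAC805AB.
Top bit is set, so as a signed 32-bit value this is 0xFAC805AB − 2^32 = -87554645.

-87554645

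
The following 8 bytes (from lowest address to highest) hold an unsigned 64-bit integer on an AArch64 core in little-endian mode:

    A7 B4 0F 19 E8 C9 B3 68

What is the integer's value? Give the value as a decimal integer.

7544595799465768103

Little-endian: lowest address holds the least-significant byte.
Reassemble most-significant byte first: 68 B3 C9 E8 19 0F B4 A7 → 0x68B3C9E8190FB4A7.
0x68B3C9E8190FB4A7 = 7544595799465768103.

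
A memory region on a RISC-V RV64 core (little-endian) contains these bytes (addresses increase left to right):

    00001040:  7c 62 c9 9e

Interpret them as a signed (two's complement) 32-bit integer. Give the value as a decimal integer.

-1630969220

Little-endian: lowest address holds the least-significant byte.
Reassemble most-significant byte first: 9E C9 62 7C → 0x9EC9627C.
Top bit is set, so as a signed 32-bit value this is 0x9EC9627C − 2^32 = -1630969220.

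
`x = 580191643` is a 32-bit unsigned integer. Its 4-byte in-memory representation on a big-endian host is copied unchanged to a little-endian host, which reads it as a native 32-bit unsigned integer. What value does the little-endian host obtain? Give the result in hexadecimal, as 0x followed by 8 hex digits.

580191643 in 32-bit hexadecimal is 0x2295059B.
Stored big-endian, the bytes at ascending addresses are 22 95 05 9B.
Read back as little-endian, the first byte is least significant, giving 0x9B059522.

0x9B059522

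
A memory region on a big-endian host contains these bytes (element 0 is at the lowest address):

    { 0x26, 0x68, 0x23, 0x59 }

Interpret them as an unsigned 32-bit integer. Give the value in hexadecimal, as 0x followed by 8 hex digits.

Big-endian stores the most-significant byte at the lowest address.
The bytes are already most-significant first: 0x26682359.

0x26682359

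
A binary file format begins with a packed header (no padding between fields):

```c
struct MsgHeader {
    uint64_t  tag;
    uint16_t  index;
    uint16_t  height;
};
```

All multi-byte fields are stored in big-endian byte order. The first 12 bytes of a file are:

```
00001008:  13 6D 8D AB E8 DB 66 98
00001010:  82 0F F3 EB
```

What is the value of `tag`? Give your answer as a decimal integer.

1399930828667709080

`tag` is the first field, at byte offset 0, occupying 8 bytes.
Bytes at offsets 0..7: 13 6D 8D AB E8 DB 66 98.
Big-endian: lowest address holds the most-significant byte.
The bytes are already most-significant first: 0x136D8DABE8DB6698.
0x136D8DABE8DB6698 = 1399930828667709080.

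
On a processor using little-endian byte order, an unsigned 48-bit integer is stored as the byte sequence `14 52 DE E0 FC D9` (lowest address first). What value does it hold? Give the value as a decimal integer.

239680127652372

Little-endian: lowest address holds the least-significant byte.
Reassemble most-significant byte first: D9 FC E0 DE 52 14 → 0xD9FCE0DE5214.
0xD9FCE0DE5214 = 239680127652372.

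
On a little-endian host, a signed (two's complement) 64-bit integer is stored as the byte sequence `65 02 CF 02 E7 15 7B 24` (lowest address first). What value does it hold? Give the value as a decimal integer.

2628718889429566053

Little-endian stores the least-significant byte at the lowest address.
Reassemble most-significant byte first: 24 7B 15 E7 02 CF 02 65 → 0x247B15E702CF0265.
0x247B15E702CF0265 = 2628718889429566053.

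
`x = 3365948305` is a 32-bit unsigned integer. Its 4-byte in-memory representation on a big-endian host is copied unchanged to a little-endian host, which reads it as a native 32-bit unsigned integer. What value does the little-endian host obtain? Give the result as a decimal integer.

2437652680

3365948305 in 32-bit hexadecimal is 0xC8A04B91.
Stored big-endian, the bytes at ascending addresses are C8 A0 4B 91.
Read back as little-endian, the first byte is least significant, giving 0x914BA0C8.
0x914BA0C8 = 2437652680.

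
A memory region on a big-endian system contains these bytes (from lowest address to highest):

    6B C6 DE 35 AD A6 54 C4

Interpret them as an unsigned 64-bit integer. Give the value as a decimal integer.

Big-endian stores the most-significant byte at the lowest address.
The bytes are already most-significant first: 0x6BC6DE35ADA654C4.
0x6BC6DE35ADA654C4 = 7766138929574991044.

7766138929574991044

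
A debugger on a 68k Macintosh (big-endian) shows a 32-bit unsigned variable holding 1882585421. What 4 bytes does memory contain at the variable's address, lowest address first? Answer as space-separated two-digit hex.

70 35 F9 4D

1882585421 in hexadecimal, padded to 32 bits, is 0x7035F94D.
Split into bytes (most-significant first): 70 35 F9 4D.
Big-endian: lowest address holds the most-significant byte.
So the memory order matches the most-significant-first order: 70 35 F9 4D.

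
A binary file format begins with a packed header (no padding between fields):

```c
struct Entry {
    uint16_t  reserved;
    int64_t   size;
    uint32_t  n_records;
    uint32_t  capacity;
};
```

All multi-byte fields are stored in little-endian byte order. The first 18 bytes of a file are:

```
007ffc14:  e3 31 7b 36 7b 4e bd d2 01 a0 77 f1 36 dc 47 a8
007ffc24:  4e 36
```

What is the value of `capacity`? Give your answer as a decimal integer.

911124551

`capacity` follows `reserved` (2 B), `size` (8 B), `n_records` (4 B), so it starts at offset 2 + 8 + 4 = 14 and occupies 4 bytes.
Bytes at offsets 14..17: 47 A8 4E 36.
Little-endian: lowest address holds the least-significant byte.
Reassemble most-significant byte first: 36 4E A8 47 → 0x364EA847.
0x364EA847 = 911124551.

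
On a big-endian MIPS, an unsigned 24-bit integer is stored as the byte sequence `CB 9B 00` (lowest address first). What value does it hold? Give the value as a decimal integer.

Big-endian: lowest address holds the most-significant byte.
The bytes are already most-significant first: 0xCB9B00.
0xCB9B00 = 13343488.

13343488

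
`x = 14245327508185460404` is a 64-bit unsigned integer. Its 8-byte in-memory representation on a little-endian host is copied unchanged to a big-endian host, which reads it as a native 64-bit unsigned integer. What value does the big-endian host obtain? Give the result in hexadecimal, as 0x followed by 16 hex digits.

14245327508185460404 in 64-bit hexadecimal is 0xC5B191E4CA7EAEB4.
Stored little-endian, the bytes at ascending addresses are B4 AE 7E CA E4 91 B1 C5.
Read back as big-endian, the last byte is least significant, giving 0xB4AE7ECAE491B1C5.

0xB4AE7ECAE491B1C5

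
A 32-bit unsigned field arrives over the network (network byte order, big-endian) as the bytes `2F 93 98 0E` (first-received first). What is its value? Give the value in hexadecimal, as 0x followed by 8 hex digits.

In big-endian order the high byte comes first in memory.
The bytes are already most-significant first: 0x2F93980E.

0x2F93980E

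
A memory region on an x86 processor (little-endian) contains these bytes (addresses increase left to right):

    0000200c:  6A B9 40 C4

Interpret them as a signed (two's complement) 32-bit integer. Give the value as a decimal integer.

-1002391190

Little-endian stores the least-significant byte at the lowest address.
Reassemble most-significant byte first: C4 40 B9 6A → 0xC440B96A.
Top bit is set, so as a signed 32-bit value this is 0xC440B96A − 2^32 = -1002391190.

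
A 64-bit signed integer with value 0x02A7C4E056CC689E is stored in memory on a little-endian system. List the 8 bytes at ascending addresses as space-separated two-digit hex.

9E 68 CC 56 E0 C4 A7 02

Split into bytes (most-significant first): 02 A7 C4 E0 56 CC 68 9E.
In little-endian order the low byte comes first in memory.
So at ascending addresses the bytes are 9E 68 CC 56 E0 C4 A7 02.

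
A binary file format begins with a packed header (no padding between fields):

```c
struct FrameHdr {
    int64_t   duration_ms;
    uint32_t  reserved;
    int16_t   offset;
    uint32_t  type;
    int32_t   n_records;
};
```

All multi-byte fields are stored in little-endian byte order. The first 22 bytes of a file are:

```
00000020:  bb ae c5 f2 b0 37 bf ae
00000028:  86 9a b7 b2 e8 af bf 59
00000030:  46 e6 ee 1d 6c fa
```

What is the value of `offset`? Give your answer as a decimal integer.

`offset` follows `duration_ms` (8 B), `reserved` (4 B), so it starts at offset 8 + 4 = 12 and occupies 2 bytes.
Bytes at offsets 12..13: E8 AF.
Little-endian stores the least-significant byte at the lowest address.
Reassemble most-significant byte first: AF E8 → 0xAFE8.
Top bit is set, so as a signed 16-bit value this is 0xAFE8 − 2^16 = -20504.

-20504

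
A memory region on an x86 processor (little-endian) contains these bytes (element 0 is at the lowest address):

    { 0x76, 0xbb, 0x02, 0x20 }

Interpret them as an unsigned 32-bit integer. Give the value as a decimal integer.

537049974

Little-endian stores the least-significant byte at the lowest address.
Reassemble most-significant byte first: 20 02 BB 76 → 0x2002BB76.
0x2002BB76 = 537049974.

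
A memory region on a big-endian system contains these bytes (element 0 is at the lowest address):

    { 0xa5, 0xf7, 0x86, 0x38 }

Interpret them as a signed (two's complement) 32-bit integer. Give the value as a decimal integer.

Big-endian stores the most-significant byte at the lowest address.
The bytes are already most-significant first: 0xA5F78638.
Top bit is set, so as a signed 32-bit value this is 0xA5F78638 − 2^32 = -1510504904.

-1510504904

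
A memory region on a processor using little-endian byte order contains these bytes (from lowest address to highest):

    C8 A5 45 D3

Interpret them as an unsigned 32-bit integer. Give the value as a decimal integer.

Little-endian stores the least-significant byte at the lowest address.
Reassemble most-significant byte first: D3 45 A5 C8 → 0xD345A5C8.
0xD345A5C8 = 3544557000.

3544557000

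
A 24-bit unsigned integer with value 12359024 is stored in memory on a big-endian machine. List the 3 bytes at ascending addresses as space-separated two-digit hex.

12359024 in hexadecimal, padded to 24 bits, is 0xBC9570.
Split into bytes (most-significant first): BC 95 70.
Big-endian: lowest address holds the most-significant byte.
So the memory order matches the most-significant-first order: BC 95 70.

BC 95 70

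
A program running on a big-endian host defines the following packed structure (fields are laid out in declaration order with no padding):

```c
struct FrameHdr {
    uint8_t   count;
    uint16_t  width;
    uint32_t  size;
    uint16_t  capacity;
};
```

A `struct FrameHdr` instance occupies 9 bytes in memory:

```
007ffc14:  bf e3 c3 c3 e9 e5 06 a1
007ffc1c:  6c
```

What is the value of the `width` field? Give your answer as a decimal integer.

58307

`width` follows `count` (1 byte), so it starts at byte offset 1 and occupies 2 bytes.
Bytes at offsets 1..2: E3 C3.
Big-endian: lowest address holds the most-significant byte.
The bytes are already most-significant first: 0xE3C3.
0xE3C3 = 58307.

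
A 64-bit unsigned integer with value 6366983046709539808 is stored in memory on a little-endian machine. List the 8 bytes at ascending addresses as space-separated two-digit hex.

6366983046709539808 in hexadecimal, padded to 64 bits, is 0x585C1158E60E73E0.
Split into bytes (most-significant first): 58 5C 11 58 E6 0E 73 E0.
In little-endian order the low byte comes first in memory.
So at ascending addresses the bytes are E0 73 0E E6 58 11 5C 58.

E0 73 0E E6 58 11 5C 58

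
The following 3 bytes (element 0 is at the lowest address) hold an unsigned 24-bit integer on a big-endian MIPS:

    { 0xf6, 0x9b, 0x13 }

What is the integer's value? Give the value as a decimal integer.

Big-endian: lowest address holds the most-significant byte.
The bytes are already most-significant first: 0xF69B13.
0xF69B13 = 16161555.

16161555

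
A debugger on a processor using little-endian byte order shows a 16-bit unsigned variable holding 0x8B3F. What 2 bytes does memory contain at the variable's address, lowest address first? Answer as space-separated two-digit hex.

Split into bytes (most-significant first): 8B 3F.
Little-endian stores the least-significant byte at the lowest address.
So at ascending addresses the bytes are 3F 8B.

3F 8B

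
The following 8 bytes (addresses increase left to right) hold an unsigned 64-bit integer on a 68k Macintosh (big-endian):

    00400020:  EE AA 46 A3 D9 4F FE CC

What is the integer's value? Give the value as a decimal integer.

17197635796607172300

In big-endian order the high byte comes first in memory.
The bytes are already most-significant first: 0xEEAA46A3D94FFECC.
0xEEAA46A3D94FFECC = 17197635796607172300.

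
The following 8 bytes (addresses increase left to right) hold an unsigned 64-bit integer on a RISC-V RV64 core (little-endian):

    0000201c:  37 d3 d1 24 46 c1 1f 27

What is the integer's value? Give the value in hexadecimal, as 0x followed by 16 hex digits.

Little-endian stores the least-significant byte at the lowest address.
Reassemble most-significant byte first: 27 1F C1 46 24 D1 D3 37 → 0x271FC14624D1D337.

0x271FC14624D1D337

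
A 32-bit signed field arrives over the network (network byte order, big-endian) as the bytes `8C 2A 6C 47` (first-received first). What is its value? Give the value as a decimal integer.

In big-endian order the high byte comes first in memory.
The bytes are already most-significant first: 0x8C2A6C47.
Top bit is set, so as a signed 32-bit value this is 0x8C2A6C47 − 2^32 = -1943376825.

-1943376825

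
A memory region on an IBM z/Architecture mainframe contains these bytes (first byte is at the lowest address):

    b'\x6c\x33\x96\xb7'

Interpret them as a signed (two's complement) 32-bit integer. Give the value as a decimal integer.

1815320247

Big-endian: lowest address holds the most-significant byte.
The bytes are already most-significant first: 0x6C3396B7.
0x6C3396B7 = 1815320247.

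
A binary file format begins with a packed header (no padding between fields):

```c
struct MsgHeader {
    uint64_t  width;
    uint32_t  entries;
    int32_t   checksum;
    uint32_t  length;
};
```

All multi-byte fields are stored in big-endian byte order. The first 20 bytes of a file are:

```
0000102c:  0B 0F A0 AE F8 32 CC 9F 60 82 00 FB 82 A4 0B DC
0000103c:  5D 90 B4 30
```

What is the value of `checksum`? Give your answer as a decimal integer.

`checksum` follows `width` (8 B), `entries` (4 B), so it starts at offset 8 + 4 = 12 and occupies 4 bytes.
Bytes at offsets 12..15: 82 A4 0B DC.
Big-endian stores the most-significant byte at the lowest address.
The bytes are already most-significant first: 0x82A40BDC.
Top bit is set, so as a signed 32-bit value this is 0x82A40BDC − 2^32 = -2103178276.

-2103178276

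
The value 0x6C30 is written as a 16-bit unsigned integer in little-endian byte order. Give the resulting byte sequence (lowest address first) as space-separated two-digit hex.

Split into bytes (most-significant first): 6C 30.
Little-endian stores the least-significant byte at the lowest address.
So at ascending addresses the bytes are 30 6C.

30 6C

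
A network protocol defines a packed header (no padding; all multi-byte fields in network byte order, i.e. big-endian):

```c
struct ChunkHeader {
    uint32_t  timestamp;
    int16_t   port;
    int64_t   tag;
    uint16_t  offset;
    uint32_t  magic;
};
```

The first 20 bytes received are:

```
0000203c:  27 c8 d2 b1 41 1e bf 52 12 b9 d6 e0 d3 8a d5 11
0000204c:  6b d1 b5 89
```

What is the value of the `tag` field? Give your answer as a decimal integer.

-4660642074991733878

`tag` follows `timestamp` (4 B), `port` (2 B), so it starts at offset 4 + 2 = 6 and occupies 8 bytes.
Bytes at offsets 6..13: BF 52 12 B9 D6 E0 D3 8A.
Big-endian stores the most-significant byte at the lowest address.
The bytes are already most-significant first: 0xBF5212B9D6E0D38A.
Top bit is set, so as a signed 64-bit value this is 0xBF5212B9D6E0D38A − 2^64 = -4660642074991733878.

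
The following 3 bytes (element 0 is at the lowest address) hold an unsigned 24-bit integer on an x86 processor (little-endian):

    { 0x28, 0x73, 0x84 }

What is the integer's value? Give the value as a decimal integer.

8680232

Little-endian stores the least-significant byte at the lowest address.
Reassemble most-significant byte first: 84 73 28 → 0x847328.
0x847328 = 8680232.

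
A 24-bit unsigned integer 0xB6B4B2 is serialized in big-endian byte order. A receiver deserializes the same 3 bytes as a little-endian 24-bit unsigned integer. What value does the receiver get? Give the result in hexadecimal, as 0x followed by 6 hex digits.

Stored big-endian, the bytes at ascending addresses are B6 B4 B2.
Read back as little-endian, the first byte is least significant, giving 0xB2B4B6.

0xB2B4B6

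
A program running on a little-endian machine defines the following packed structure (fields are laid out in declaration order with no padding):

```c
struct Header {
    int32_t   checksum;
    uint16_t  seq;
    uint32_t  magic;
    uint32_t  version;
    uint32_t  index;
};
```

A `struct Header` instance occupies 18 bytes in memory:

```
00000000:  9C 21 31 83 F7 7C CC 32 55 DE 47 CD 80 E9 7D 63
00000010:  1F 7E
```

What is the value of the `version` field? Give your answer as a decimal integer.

3917532487

`version` follows `checksum` (4 B), `seq` (2 B), `magic` (4 B), so it starts at offset 4 + 2 + 4 = 10 and occupies 4 bytes.
Bytes at offsets 10..13: 47 CD 80 E9.
Little-endian stores the least-significant byte at the lowest address.
Reassemble most-significant byte first: E9 80 CD 47 → 0xE980CD47.
0xE980CD47 = 3917532487.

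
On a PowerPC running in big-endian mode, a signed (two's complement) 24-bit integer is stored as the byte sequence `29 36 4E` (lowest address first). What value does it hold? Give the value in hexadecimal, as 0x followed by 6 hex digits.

0x29364E

Big-endian stores the most-significant byte at the lowest address.
The bytes are already most-significant first: 0x29364E.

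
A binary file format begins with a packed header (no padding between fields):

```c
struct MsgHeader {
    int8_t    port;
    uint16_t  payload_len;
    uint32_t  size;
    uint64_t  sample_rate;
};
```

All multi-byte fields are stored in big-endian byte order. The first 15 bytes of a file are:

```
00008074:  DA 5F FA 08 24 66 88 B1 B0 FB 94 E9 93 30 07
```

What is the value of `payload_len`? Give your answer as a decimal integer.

`payload_len` follows `port` (1 byte), so it starts at byte offset 1 and occupies 2 bytes.
Bytes at offsets 1..2: 5F FA.
Big-endian stores the most-significant byte at the lowest address.
The bytes are already most-significant first: 0x5FFA.
0x5FFA = 24570.

24570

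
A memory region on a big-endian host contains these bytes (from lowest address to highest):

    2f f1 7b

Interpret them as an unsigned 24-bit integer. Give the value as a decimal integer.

Big-endian: lowest address holds the most-significant byte.
The bytes are already most-significant first: 0x2FF17B.
0x2FF17B = 3142011.

3142011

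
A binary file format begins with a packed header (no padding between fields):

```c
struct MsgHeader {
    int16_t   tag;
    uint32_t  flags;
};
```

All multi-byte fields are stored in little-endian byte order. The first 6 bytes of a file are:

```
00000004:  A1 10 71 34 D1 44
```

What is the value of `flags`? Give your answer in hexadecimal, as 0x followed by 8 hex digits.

0x44D13471

`flags` follows `tag` (2 bytes), so it starts at byte offset 2 and occupies 4 bytes.
Bytes at offsets 2..5: 71 34 D1 44.
Little-endian: lowest address holds the least-significant byte.
Reassemble most-significant byte first: 44 D1 34 71 → 0x44D13471.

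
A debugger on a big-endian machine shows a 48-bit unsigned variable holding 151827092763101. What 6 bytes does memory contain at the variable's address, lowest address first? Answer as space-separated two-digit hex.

151827092763101 in hexadecimal, padded to 48 bits, is 0x8A15FFEE71DD.
Split into bytes (most-significant first): 8A 15 FF EE 71 DD.
In big-endian order the high byte comes first in memory.
So the memory order matches the most-significant-first order: 8A 15 FF EE 71 DD.

8A 15 FF EE 71 DD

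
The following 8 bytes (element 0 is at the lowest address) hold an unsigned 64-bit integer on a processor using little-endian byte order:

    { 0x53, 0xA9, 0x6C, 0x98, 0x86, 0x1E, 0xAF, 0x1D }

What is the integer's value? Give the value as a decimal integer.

In little-endian order the low byte comes first in memory.
Reassemble most-significant byte first: 1D AF 1E 86 98 6C A9 53 → 0x1DAF1E86986CA953.
0x1DAF1E86986CA953 = 2138961911455983955.

2138961911455983955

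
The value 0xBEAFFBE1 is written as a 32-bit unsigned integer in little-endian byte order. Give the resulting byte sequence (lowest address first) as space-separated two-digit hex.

E1 FB AF BE

Split into bytes (most-significant first): BE AF FB E1.
In little-endian order the low byte comes first in memory.
So at ascending addresses the bytes are E1 FB AF BE.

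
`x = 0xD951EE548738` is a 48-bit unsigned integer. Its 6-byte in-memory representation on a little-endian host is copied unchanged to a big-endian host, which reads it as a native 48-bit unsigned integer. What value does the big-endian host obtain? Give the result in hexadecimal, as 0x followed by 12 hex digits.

0x388754EE51D9

Stored little-endian, the bytes at ascending addresses are 38 87 54 EE 51 D9.
Read back as big-endian, the last byte is least significant, giving 0x388754EE51D9.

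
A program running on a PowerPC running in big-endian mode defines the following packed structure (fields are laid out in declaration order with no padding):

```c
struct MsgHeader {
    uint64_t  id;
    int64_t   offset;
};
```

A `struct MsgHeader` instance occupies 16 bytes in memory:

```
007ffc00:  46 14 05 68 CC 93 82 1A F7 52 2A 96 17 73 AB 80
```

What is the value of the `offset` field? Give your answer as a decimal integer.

`offset` follows `id` (8 bytes), so it starts at byte offset 8 and occupies 8 bytes.
Bytes at offsets 8..15: F7 52 2A 96 17 73 AB 80.
Big-endian: lowest address holds the most-significant byte.
The bytes are already most-significant first: 0xF7522A961773AB80.
Top bit is set, so as a signed 64-bit value this is 0xF7522A961773AB80 − 2^64 = -625390574124160128.

-625390574124160128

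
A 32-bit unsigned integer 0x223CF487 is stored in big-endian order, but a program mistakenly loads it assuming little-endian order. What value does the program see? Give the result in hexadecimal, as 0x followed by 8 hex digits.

0x87F43C22

Stored big-endian, the bytes at ascending addresses are 22 3C F4 87.
Read back as little-endian, the first byte is least significant, giving 0x87F43C22.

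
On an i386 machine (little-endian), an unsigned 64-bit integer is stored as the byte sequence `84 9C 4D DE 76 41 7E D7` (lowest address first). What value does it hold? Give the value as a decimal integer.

In little-endian order the low byte comes first in memory.
Reassemble most-significant byte first: D7 7E 41 76 DE 4D 9C 84 → 0xD77E4176DE4D9C84.
0xD77E4176DE4D9C84 = 15527920544011623556.

15527920544011623556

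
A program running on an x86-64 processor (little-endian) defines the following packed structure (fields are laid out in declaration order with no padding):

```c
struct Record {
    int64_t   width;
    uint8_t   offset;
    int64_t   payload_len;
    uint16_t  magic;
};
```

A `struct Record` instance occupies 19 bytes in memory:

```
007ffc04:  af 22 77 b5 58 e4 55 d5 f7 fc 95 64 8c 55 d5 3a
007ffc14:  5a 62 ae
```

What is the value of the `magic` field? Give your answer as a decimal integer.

44642

`magic` follows `width` (8 B), `offset` (1 B), `payload_len` (8 B), so it starts at offset 8 + 1 + 8 = 17 and occupies 2 bytes.
Bytes at offsets 17..18: 62 AE.
Little-endian: lowest address holds the least-significant byte.
Reassemble most-significant byte first: AE 62 → 0xAE62.
0xAE62 = 44642.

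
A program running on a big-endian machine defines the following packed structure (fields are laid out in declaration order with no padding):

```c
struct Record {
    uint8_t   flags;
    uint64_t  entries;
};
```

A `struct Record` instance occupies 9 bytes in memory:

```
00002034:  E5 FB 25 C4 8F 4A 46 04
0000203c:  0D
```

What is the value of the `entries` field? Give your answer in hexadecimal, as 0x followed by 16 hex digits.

`entries` follows `flags` (1 byte), so it starts at byte offset 1 and occupies 8 bytes.
Bytes at offsets 1..8: FB 25 C4 8F 4A 46 04 0D.
Big-endian: lowest address holds the most-significant byte.
The bytes are already most-significant first: 0xFB25C48F4A46040D.

0xFB25C48F4A46040D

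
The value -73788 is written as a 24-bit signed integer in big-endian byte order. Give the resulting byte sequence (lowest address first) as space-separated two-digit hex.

FE DF C4

Two's complement of -73788 in 24 bits: 73788 = 0x01203C; invert → 0xFEDFC3; add 1 → 0xFEDFC4.
Split into bytes (most-significant first): FE DF C4.
Big-endian stores the most-significant byte at the lowest address.
So the memory order matches the most-significant-first order: FE DF C4.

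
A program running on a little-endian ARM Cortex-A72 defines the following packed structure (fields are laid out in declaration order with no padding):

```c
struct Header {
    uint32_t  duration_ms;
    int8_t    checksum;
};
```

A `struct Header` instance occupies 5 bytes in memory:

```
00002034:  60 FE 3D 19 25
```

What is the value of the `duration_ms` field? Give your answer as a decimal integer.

`duration_ms` is the first field, at byte offset 0, occupying 4 bytes.
Bytes at offsets 0..3: 60 FE 3D 19.
Little-endian stores the least-significant byte at the lowest address.
Reassemble most-significant byte first: 19 3D FE 60 → 0x193DFE60.
0x193DFE60 = 423493216.

423493216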